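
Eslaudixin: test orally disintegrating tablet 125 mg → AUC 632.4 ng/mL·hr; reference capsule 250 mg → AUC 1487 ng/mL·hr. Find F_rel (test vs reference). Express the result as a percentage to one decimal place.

F_rel = (AUC_test/D_test) / (AUC_ref/D_ref)
      = (632.4/125) / (1487/250)
      = 5.0592 / 5.948 = 0.8506 = 85.06%

F_rel = 85.1%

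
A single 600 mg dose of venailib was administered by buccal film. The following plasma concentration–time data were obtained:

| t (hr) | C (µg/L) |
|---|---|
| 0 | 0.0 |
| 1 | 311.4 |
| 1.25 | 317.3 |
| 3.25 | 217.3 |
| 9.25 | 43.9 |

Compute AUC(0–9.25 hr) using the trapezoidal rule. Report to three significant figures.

Trapezoidal AUC_0→9.25:
  [0→1]: (0.0+311.4)/2 × 1 = 155.7
  [1→1.25]: (311.4+317.3)/2 × 0.25 = 78.5875
  [1.25→3.25]: (317.3+217.3)/2 × 2 = 534.6
  [3.25→9.25]: (217.3+43.9)/2 × 6 = 783.6
  Sum = 1552.4875 µg/L·hr

AUC = 1550 µg/L·hr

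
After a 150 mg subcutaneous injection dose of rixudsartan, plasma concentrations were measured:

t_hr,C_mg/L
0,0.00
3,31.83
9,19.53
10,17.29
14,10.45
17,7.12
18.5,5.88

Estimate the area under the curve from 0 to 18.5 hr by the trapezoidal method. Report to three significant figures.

Trapezoidal AUC_0→18.5:
  [0→3]: (0.00+31.83)/2 × 3 = 47.745
  [3→9]: (31.83+19.53)/2 × 6 = 154.08
  [9→10]: (19.53+17.29)/2 × 1 = 18.41
  [10→14]: (17.29+10.45)/2 × 4 = 55.48
  [14→17]: (10.45+7.12)/2 × 3 = 26.355
  [17→18.5]: (7.12+5.88)/2 × 1.5 = 9.75
  Sum = 311.82 mg/L·hr

AUC = 312 mg/L·hr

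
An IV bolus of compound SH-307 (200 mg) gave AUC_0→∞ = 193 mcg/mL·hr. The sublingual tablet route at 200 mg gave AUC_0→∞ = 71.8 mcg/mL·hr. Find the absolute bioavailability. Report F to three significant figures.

F = 0.372

F = (AUC_ev / D_ev) / (AUC_iv / D_iv)
  = (71.8/200) / (193/200)
  = 0.359 / 0.965 = 0.3720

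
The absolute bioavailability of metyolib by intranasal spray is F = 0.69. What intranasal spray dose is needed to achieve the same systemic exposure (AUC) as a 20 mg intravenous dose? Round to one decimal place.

For equal systemic exposure: F × D_ev = D_iv
D_ev = D_iv / F = 20 / 0.69 = 28.9855 mg

D_intranasal = 29.0 mg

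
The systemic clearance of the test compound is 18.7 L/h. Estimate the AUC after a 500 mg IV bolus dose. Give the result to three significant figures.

AUC_0→∞ = Dose_iv / CL
        = 500 / 18.7 = 26.738 mg/L·h

AUC = 26.7 mg/L·h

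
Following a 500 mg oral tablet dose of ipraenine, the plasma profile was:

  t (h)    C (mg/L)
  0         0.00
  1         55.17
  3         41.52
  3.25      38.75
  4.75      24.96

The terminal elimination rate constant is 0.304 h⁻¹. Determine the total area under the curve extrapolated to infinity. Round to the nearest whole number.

AUC = 264 mg/L·h

Trapezoidal AUC_0→4.75:
  [0→1]: (0.00+55.17)/2 × 1 = 27.585
  [1→3]: (55.17+41.52)/2 × 2 = 96.69
  [3→3.25]: (41.52+38.75)/2 × 0.25 = 10.03375
  [3.25→4.75]: (38.75+24.96)/2 × 1.5 = 47.7825
  Sum = 182.09125 mg/L·h
Extrapolated tail: C_last / k_e = 24.96 / 0.304 = 82.105
AUC_0→∞ = 182.09125 + 82.105 = 264.19625 mg/L·h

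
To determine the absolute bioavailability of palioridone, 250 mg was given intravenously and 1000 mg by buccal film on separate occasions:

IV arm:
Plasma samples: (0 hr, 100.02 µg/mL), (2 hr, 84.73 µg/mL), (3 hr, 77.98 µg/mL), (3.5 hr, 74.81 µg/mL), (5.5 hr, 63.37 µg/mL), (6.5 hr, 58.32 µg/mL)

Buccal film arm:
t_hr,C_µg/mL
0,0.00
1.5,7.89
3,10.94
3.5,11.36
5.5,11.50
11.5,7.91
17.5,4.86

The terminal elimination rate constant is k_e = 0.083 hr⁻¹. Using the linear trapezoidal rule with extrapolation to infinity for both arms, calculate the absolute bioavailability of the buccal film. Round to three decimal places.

F = 0.042

Trapezoidal AUC_0→6.5 (IV):
  [0→2]: (100.02+84.73)/2 × 2 = 184.75
  [2→3]: (84.73+77.98)/2 × 1 = 81.355
  [3→3.5]: (77.98+74.81)/2 × 0.5 = 38.1975
  [3.5→5.5]: (74.81+63.37)/2 × 2 = 138.18
  [5.5→6.5]: (63.37+58.32)/2 × 1 = 60.845
  Sum = 503.3275 µg/mL·hr
IV tail: 58.32/0.083 = 702.651; AUC_iv,0→∞ = 503.3275 + 702.651 = 1205.9785 µg/mL·hr
Trapezoidal AUC_0→17.5 (buccal film):
  [0→1.5]: (0.00+7.89)/2 × 1.5 = 5.9175
  [1.5→3]: (7.89+10.94)/2 × 1.5 = 14.1225
  [3→3.5]: (10.94+11.36)/2 × 0.5 = 5.575
  [3.5→5.5]: (11.36+11.50)/2 × 2 = 22.86
  [5.5→11.5]: (11.50+7.91)/2 × 6 = 58.23
  [11.5→17.5]: (7.91+4.86)/2 × 6 = 38.31
  Sum = 145.015 µg/mL·hr
buccal film tail: 4.86/0.083 = 58.554; AUC_ev,0→∞ = 145.015 + 58.554 = 203.569 µg/mL·hr
F = (AUC_ev/D_ev)/(AUC_iv/D_iv) = (203.569/1000)/(1205.9785/250) = 0.203569/4.823914 = 0.0422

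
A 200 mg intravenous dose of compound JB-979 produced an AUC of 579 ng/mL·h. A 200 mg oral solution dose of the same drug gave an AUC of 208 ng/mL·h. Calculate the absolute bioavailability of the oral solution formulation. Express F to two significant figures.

F = (AUC_ev / D_ev) / (AUC_iv / D_iv)
  = (208/200) / (579/200)
  = 1.04 / 2.895 = 0.3592

F = 0.36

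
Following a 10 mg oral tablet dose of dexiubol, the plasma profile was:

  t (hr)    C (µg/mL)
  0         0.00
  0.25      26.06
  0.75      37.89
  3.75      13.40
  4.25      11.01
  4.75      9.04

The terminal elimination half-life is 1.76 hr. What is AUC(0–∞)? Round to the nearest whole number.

Trapezoidal AUC_0→4.75:
  [0→0.25]: (0.00+26.06)/2 × 0.25 = 3.2575
  [0.25→0.75]: (26.06+37.89)/2 × 0.5 = 15.9875
  [0.75→3.75]: (37.89+13.40)/2 × 3 = 76.935
  [3.75→4.25]: (13.40+11.01)/2 × 0.5 = 6.1025
  [4.25→4.75]: (11.01+9.04)/2 × 0.5 = 5.0125
  Sum = 107.295 µg/mL·hr
k_e = ln2 / t½ = 0.693147 / 1.76 = 0.3938 hr^-1
Extrapolated tail: C_last / k_e = 9.04 / 0.3938 = 22.956
AUC_0→∞ = 107.295 + 22.956 = 130.251 µg/mL·hr

AUC = 130 µg/mL·hr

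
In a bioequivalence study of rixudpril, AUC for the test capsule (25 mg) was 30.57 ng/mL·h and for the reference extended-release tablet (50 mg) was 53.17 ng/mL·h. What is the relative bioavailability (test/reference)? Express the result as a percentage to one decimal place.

F_rel = 115.0%

F_rel = (AUC_test/D_test) / (AUC_ref/D_ref)
      = (30.57/25) / (53.17/50)
      = 1.2228 / 1.0634 = 1.1499 = 114.99%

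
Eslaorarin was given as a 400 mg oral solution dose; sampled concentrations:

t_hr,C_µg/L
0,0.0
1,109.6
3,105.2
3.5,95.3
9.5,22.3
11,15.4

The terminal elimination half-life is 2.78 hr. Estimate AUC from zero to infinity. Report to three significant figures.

Trapezoidal AUC_0→11:
  [0→1]: (0.0+109.6)/2 × 1 = 54.8
  [1→3]: (109.6+105.2)/2 × 2 = 214.8
  [3→3.5]: (105.2+95.3)/2 × 0.5 = 50.125
  [3.5→9.5]: (95.3+22.3)/2 × 6 = 352.8
  [9.5→11]: (22.3+15.4)/2 × 1.5 = 28.275
  Sum = 700.8 µg/L·hr
k_e = ln2 / t½ = 0.693147 / 2.78 = 0.2493 hr^-1
Extrapolated tail: C_last / k_e = 15.4 / 0.2493 = 61.773
AUC_0→∞ = 700.8 + 61.773 = 762.573 µg/L·hr

AUC = 763 µg/L·hr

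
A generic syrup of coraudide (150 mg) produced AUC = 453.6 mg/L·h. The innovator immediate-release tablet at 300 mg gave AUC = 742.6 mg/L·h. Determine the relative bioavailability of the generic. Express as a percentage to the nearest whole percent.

F_rel = (AUC_test/D_test) / (AUC_ref/D_ref)
      = (453.6/150) / (742.6/300)
      = 3.024 / 2.47533 = 1.2217 = 122.17%

F_rel = 122%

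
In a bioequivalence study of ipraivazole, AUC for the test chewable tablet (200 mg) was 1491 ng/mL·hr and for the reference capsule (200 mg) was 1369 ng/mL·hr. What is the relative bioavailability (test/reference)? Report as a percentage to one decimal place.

F_rel = (AUC_test/D_test) / (AUC_ref/D_ref)
      = (1491/200) / (1369/200)
      = 7.455 / 6.845 = 1.0891 = 108.91%

F_rel = 108.9%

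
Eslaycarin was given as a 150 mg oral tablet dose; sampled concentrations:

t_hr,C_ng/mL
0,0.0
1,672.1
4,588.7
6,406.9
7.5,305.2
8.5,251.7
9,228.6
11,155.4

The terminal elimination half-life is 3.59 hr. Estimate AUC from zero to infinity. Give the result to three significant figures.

Trapezoidal AUC_0→11:
  [0→1]: (0.0+672.1)/2 × 1 = 336.05
  [1→4]: (672.1+588.7)/2 × 3 = 1891.2
  [4→6]: (588.7+406.9)/2 × 2 = 995.6
  [6→7.5]: (406.9+305.2)/2 × 1.5 = 534.075
  [7.5→8.5]: (305.2+251.7)/2 × 1 = 278.45
  [8.5→9]: (251.7+228.6)/2 × 0.5 = 120.075
  [9→11]: (228.6+155.4)/2 × 2 = 384.0
  Sum = 4539.45 ng/mL·hr
k_e = ln2 / t½ = 0.693147 / 3.59 = 0.1931 hr^-1
Extrapolated tail: C_last / k_e = 155.4 / 0.1931 = 804.764
AUC_0→∞ = 4539.45 + 804.764 = 5344.214 ng/mL·hr

AUC = 5340 ng/mL·hr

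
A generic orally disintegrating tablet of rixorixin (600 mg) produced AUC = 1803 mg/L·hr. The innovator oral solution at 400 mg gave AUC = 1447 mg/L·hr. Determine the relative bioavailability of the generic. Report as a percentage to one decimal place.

F_rel = (AUC_test/D_test) / (AUC_ref/D_ref)
      = (1803/600) / (1447/400)
      = 3.005 / 3.6175 = 0.8307 = 83.07%

F_rel = 83.1%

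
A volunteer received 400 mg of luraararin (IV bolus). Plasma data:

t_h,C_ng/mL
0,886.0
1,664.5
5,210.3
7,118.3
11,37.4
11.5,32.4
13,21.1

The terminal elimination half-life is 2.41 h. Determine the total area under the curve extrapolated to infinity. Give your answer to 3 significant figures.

AUC = 3300 ng/mL·h

Trapezoidal AUC_0→13:
  [0→1]: (886.0+664.5)/2 × 1 = 775.25
  [1→5]: (664.5+210.3)/2 × 4 = 1749.6
  [5→7]: (210.3+118.3)/2 × 2 = 328.6
  [7→11]: (118.3+37.4)/2 × 4 = 311.4
  [11→11.5]: (37.4+32.4)/2 × 0.5 = 17.45
  [11.5→13]: (32.4+21.1)/2 × 1.5 = 40.125
  Sum = 3222.425 ng/mL·h
k_e = ln2 / t½ = 0.693147 / 2.41 = 0.2876 h^-1
Extrapolated tail: C_last / k_e = 21.1 / 0.2876 = 73.366
AUC_0→∞ = 3222.425 + 73.366 = 3295.791 ng/mL·h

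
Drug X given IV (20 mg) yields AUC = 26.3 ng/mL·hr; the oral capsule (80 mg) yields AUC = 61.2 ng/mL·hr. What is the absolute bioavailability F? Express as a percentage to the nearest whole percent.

F = (AUC_ev / D_ev) / (AUC_iv / D_iv)
  = (61.2/80) / (26.3/20)
  = 0.765 / 1.315 = 0.5817
  = 58.17%

F = 58%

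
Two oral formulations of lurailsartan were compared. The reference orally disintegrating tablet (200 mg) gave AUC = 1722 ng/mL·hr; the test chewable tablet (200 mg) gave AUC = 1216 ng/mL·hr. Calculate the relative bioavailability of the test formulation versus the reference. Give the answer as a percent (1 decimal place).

F_rel = 70.6%

F_rel = (AUC_test/D_test) / (AUC_ref/D_ref)
      = (1216/200) / (1722/200)
      = 6.08 / 8.61 = 0.7062 = 70.62%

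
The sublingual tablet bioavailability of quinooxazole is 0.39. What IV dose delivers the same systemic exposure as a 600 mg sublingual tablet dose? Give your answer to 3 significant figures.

Systemic exposure from an extravascular dose = F × D_ev, so the equivalent IV dose is F × D_ev.
D_iv = F × D_ev = 0.39 × 600 = 234 mg

D_iv = 234 mg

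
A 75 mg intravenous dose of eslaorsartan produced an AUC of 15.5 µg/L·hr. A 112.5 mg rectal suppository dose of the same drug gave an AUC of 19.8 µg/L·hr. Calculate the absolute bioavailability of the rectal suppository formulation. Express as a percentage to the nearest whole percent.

F = (AUC_ev / D_ev) / (AUC_iv / D_iv)
  = (19.8/112.5) / (15.5/75)
  = 0.176 / 0.206667 = 0.8516
  = 85.16%

F = 85%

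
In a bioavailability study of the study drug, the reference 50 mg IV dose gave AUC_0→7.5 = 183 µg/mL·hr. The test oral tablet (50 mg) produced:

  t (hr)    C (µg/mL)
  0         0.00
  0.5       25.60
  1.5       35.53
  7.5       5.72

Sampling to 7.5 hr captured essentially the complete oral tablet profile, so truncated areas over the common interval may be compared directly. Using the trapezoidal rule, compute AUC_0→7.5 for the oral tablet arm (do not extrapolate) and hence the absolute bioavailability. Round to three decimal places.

Trapezoidal AUC_0→7.5 (oral tablet):
  [0→0.5]: (0.00+25.60)/2 × 0.5 = 6.4
  [0.5→1.5]: (25.60+35.53)/2 × 1 = 30.565
  [1.5→7.5]: (35.53+5.72)/2 × 6 = 123.75
  Sum = 160.715 µg/mL·hr
F = (AUC_ev/D_ev)/(AUC_iv/D_iv) = (160.715/50)/(183/50) = 3.2143/3.66 = 0.8782

F = 0.878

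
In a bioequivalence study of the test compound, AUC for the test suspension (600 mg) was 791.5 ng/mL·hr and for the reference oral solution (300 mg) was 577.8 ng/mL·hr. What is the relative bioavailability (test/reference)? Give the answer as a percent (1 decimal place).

F_rel = 68.5%

F_rel = (AUC_test/D_test) / (AUC_ref/D_ref)
      = (791.5/600) / (577.8/300)
      = 1.31917 / 1.926 = 0.6849 = 68.49%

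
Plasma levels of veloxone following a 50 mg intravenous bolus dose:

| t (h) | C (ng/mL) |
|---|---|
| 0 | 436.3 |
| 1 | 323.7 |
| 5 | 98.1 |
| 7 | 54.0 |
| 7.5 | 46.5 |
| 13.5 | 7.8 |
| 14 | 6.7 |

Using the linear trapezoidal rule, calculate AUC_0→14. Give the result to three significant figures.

AUC = 1570 ng/mL·h

Trapezoidal AUC_0→14:
  [0→1]: (436.3+323.7)/2 × 1 = 380.0
  [1→5]: (323.7+98.1)/2 × 4 = 843.6
  [5→7]: (98.1+54.0)/2 × 2 = 152.1
  [7→7.5]: (54.0+46.5)/2 × 0.5 = 25.125
  [7.5→13.5]: (46.5+7.8)/2 × 6 = 162.9
  [13.5→14]: (7.8+6.7)/2 × 0.5 = 3.625
  Sum = 1567.35 ng/mL·h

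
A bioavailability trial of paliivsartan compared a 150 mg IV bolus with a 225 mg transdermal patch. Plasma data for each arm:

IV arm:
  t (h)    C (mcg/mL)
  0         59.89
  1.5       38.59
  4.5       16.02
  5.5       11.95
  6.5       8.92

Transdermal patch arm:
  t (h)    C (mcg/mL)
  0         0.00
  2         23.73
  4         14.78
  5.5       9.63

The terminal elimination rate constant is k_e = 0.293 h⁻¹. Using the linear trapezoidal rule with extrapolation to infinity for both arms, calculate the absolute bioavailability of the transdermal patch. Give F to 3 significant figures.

F = 0.359

Trapezoidal AUC_0→6.5 (IV):
  [0→1.5]: (59.89+38.59)/2 × 1.5 = 73.86
  [1.5→4.5]: (38.59+16.02)/2 × 3 = 81.915
  [4.5→5.5]: (16.02+11.95)/2 × 1 = 13.985
  [5.5→6.5]: (11.95+8.92)/2 × 1 = 10.435
  Sum = 180.195 mcg/mL·h
IV tail: 8.92/0.293 = 30.444; AUC_iv,0→∞ = 180.195 + 30.444 = 210.639 mcg/mL·h
Trapezoidal AUC_0→5.5 (transdermal patch):
  [0→2]: (0.00+23.73)/2 × 2 = 23.73
  [2→4]: (23.73+14.78)/2 × 2 = 38.51
  [4→5.5]: (14.78+9.63)/2 × 1.5 = 18.3075
  Sum = 80.5475 mcg/mL·h
transdermal patch tail: 9.63/0.293 = 32.867; AUC_ev,0→∞ = 80.5475 + 32.867 = 113.4145 mcg/mL·h
F = (AUC_ev/D_ev)/(AUC_iv/D_iv) = (113.4145/225)/(210.639/150) = 0.504064/1.40426 = 0.3590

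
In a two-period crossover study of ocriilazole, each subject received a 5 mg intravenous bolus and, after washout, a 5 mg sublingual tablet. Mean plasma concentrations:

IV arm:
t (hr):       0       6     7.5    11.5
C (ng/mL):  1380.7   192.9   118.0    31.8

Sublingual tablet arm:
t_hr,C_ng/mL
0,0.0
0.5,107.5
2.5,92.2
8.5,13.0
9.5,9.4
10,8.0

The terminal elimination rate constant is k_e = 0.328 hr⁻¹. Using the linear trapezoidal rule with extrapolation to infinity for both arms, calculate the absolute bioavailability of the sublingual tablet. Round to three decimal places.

F = 0.109

Trapezoidal AUC_0→11.5 (IV):
  [0→6]: (1380.7+192.9)/2 × 6 = 4720.8
  [6→7.5]: (192.9+118.0)/2 × 1.5 = 233.175
  [7.5→11.5]: (118.0+31.8)/2 × 4 = 299.6
  Sum = 5253.575 ng/mL·hr
IV tail: 31.8/0.328 = 96.951; AUC_iv,0→∞ = 5253.575 + 96.951 = 5350.526 ng/mL·hr
Trapezoidal AUC_0→10 (sublingual tablet):
  [0→0.5]: (0.0+107.5)/2 × 0.5 = 26.875
  [0.5→2.5]: (107.5+92.2)/2 × 2 = 199.7
  [2.5→8.5]: (92.2+13.0)/2 × 6 = 315.6
  [8.5→9.5]: (13.0+9.4)/2 × 1 = 11.2
  [9.5→10]: (9.4+8.0)/2 × 0.5 = 4.35
  Sum = 557.725 ng/mL·hr
sublingual tablet tail: 8.0/0.328 = 24.390; AUC_ev,0→∞ = 557.725 + 24.390 = 582.115 ng/mL·hr
F = (AUC_ev/D_ev)/(AUC_iv/D_iv) = (582.115/5)/(5350.526/5) = 116.423/1070.1052 = 0.1088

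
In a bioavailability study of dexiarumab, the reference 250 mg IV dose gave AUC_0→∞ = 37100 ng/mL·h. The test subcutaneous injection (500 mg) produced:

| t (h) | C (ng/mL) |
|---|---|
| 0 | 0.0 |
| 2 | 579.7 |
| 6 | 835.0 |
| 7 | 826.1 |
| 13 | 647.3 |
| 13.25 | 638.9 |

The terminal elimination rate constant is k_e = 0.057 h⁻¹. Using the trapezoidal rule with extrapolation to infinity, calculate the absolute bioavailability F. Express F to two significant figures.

Trapezoidal AUC_0→13.25 (subcutaneous injection):
  [0→2]: (0.0+579.7)/2 × 2 = 579.7
  [2→6]: (579.7+835.0)/2 × 4 = 2829.4
  [6→7]: (835.0+826.1)/2 × 1 = 830.55
  [7→13]: (826.1+647.3)/2 × 6 = 4420.2
  [13→13.25]: (647.3+638.9)/2 × 0.25 = 160.775
  Sum = 8820.625 ng/mL·h
Tail: C_last/k_e = 638.9/0.057 = 11208.772
AUC_0→∞ (subcutaneous injection) = 8820.625 + 11208.772 = 20029.397 ng/mL·h
F = (AUC_ev/D_ev)/(AUC_iv/D_iv) = (20029.397/500)/(37100/250) = 40.058794/148.4 = 0.2699

F = 0.27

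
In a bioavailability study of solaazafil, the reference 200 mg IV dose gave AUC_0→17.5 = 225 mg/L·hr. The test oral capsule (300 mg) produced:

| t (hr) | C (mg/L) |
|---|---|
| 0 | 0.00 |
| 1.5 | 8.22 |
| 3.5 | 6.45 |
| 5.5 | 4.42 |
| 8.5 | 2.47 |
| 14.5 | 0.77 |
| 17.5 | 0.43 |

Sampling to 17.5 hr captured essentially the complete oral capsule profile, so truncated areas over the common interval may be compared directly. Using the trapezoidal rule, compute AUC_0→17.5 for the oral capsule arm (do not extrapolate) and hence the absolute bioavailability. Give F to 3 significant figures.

F = 0.159

Trapezoidal AUC_0→17.5 (oral capsule):
  [0→1.5]: (0.00+8.22)/2 × 1.5 = 6.165
  [1.5→3.5]: (8.22+6.45)/2 × 2 = 14.67
  [3.5→5.5]: (6.45+4.42)/2 × 2 = 10.87
  [5.5→8.5]: (4.42+2.47)/2 × 3 = 10.335
  [8.5→14.5]: (2.47+0.77)/2 × 6 = 9.72
  [14.5→17.5]: (0.77+0.43)/2 × 3 = 1.8
  Sum = 53.56 mg/L·hr
F = (AUC_ev/D_ev)/(AUC_iv/D_iv) = (53.56/300)/(225/200) = 0.178533/1.125 = 0.1587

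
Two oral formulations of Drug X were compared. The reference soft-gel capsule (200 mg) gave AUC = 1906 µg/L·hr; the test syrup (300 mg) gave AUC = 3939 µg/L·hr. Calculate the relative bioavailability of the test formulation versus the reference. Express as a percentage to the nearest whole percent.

F_rel = 138%

F_rel = (AUC_test/D_test) / (AUC_ref/D_ref)
      = (3939/300) / (1906/200)
      = 13.13 / 9.53 = 1.3778 = 137.78%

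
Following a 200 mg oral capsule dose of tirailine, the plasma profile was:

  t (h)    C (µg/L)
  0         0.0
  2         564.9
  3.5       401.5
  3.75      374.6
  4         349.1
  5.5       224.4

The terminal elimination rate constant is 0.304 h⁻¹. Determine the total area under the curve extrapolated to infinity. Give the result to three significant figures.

Trapezoidal AUC_0→5.5:
  [0→2]: (0.0+564.9)/2 × 2 = 564.9
  [2→3.5]: (564.9+401.5)/2 × 1.5 = 724.8
  [3.5→3.75]: (401.5+374.6)/2 × 0.25 = 97.0125
  [3.75→4]: (374.6+349.1)/2 × 0.25 = 90.4625
  [4→5.5]: (349.1+224.4)/2 × 1.5 = 430.125
  Sum = 1907.3 µg/L·h
Extrapolated tail: C_last / k_e = 224.4 / 0.304 = 738.158
AUC_0→∞ = 1907.3 + 738.158 = 2645.458 µg/L·h

AUC = 2650 µg/L·h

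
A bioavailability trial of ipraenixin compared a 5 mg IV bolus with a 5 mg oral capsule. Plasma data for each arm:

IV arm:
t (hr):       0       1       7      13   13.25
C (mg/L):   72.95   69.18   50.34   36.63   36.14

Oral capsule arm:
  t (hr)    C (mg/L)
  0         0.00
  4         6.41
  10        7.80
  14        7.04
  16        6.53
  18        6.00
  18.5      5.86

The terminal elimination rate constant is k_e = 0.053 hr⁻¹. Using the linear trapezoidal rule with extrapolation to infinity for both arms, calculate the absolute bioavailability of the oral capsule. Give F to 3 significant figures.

Trapezoidal AUC_0→13.25 (IV):
  [0→1]: (72.95+69.18)/2 × 1 = 71.065
  [1→7]: (69.18+50.34)/2 × 6 = 358.56
  [7→13]: (50.34+36.63)/2 × 6 = 260.91
  [13→13.25]: (36.63+36.14)/2 × 0.25 = 9.09625
  Sum = 699.63125 mg/L·hr
IV tail: 36.14/0.053 = 681.887; AUC_iv,0→∞ = 699.63125 + 681.887 = 1381.51825 mg/L·hr
Trapezoidal AUC_0→18.5 (oral capsule):
  [0→4]: (0.00+6.41)/2 × 4 = 12.82
  [4→10]: (6.41+7.80)/2 × 6 = 42.63
  [10→14]: (7.80+7.04)/2 × 4 = 29.68
  [14→16]: (7.04+6.53)/2 × 2 = 13.57
  [16→18]: (6.53+6.00)/2 × 2 = 12.53
  [18→18.5]: (6.00+5.86)/2 × 0.5 = 2.965
  Sum = 114.195 mg/L·hr
oral capsule tail: 5.86/0.053 = 110.566; AUC_ev,0→∞ = 114.195 + 110.566 = 224.761 mg/L·hr
F = (AUC_ev/D_ev)/(AUC_iv/D_iv) = (224.761/5)/(1381.51825/5) = 44.9522/276.30365 = 0.1627

F = 0.163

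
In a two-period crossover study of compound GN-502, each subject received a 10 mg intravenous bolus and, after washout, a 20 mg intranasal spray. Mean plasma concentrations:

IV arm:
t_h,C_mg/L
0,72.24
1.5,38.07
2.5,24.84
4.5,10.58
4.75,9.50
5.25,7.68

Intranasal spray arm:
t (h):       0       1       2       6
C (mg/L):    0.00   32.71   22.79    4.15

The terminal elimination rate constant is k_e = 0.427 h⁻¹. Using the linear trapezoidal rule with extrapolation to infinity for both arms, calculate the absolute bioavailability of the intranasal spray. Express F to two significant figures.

F = 0.31

Trapezoidal AUC_0→5.25 (IV):
  [0→1.5]: (72.24+38.07)/2 × 1.5 = 82.7325
  [1.5→2.5]: (38.07+24.84)/2 × 1 = 31.455
  [2.5→4.5]: (24.84+10.58)/2 × 2 = 35.42
  [4.5→4.75]: (10.58+9.50)/2 × 0.25 = 2.51
  [4.75→5.25]: (9.50+7.68)/2 × 0.5 = 4.295
  Sum = 156.4125 mg/L·h
IV tail: 7.68/0.427 = 17.986; AUC_iv,0→∞ = 156.4125 + 17.986 = 174.3985 mg/L·h
Trapezoidal AUC_0→6 (intranasal spray):
  [0→1]: (0.00+32.71)/2 × 1 = 16.355
  [1→2]: (32.71+22.79)/2 × 1 = 27.75
  [2→6]: (22.79+4.15)/2 × 4 = 53.88
  Sum = 97.985 mg/L·h
intranasal spray tail: 4.15/0.427 = 9.719; AUC_ev,0→∞ = 97.985 + 9.719 = 107.704 mg/L·h
F = (AUC_ev/D_ev)/(AUC_iv/D_iv) = (107.704/20)/(174.3985/10) = 5.3852/17.43985 = 0.3088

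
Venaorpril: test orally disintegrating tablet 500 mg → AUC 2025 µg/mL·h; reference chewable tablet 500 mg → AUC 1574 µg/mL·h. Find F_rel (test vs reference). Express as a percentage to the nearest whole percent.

F_rel = 129%

F_rel = (AUC_test/D_test) / (AUC_ref/D_ref)
      = (2025/500) / (1574/500)
      = 4.05 / 3.148 = 1.2865 = 128.65%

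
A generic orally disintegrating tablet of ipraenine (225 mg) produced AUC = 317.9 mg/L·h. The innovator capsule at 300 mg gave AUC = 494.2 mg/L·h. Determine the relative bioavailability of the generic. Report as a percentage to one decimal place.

F_rel = 85.8%

F_rel = (AUC_test/D_test) / (AUC_ref/D_ref)
      = (317.9/225) / (494.2/300)
      = 1.41289 / 1.64733 = 0.8577 = 85.77%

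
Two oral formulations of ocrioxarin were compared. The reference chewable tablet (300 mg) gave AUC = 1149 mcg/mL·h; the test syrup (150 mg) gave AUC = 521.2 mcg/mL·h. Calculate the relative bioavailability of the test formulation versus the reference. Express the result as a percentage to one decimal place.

F_rel = (AUC_test/D_test) / (AUC_ref/D_ref)
      = (521.2/150) / (1149/300)
      = 3.47467 / 3.83 = 0.9072 = 90.72%

F_rel = 90.7%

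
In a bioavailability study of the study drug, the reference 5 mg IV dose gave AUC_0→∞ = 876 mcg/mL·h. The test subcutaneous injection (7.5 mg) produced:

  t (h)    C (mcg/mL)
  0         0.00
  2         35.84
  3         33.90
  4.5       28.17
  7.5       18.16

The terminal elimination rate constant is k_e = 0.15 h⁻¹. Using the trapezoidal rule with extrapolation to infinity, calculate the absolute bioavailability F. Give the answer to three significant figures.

Trapezoidal AUC_0→7.5 (subcutaneous injection):
  [0→2]: (0.00+35.84)/2 × 2 = 35.84
  [2→3]: (35.84+33.90)/2 × 1 = 34.87
  [3→4.5]: (33.90+28.17)/2 × 1.5 = 46.5525
  [4.5→7.5]: (28.17+18.16)/2 × 3 = 69.495
  Sum = 186.7575 mcg/mL·h
Tail: C_last/k_e = 18.16/0.15 = 121.067
AUC_0→∞ (subcutaneous injection) = 186.7575 + 121.067 = 307.8245 mcg/mL·h
F = (AUC_ev/D_ev)/(AUC_iv/D_iv) = (307.8245/7.5)/(876/5) = 41.0433/175.2 = 0.2343

F = 0.234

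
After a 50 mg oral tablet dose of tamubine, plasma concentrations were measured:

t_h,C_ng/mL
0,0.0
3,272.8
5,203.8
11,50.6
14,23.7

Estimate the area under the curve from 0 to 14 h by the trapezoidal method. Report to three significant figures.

Trapezoidal AUC_0→14:
  [0→3]: (0.0+272.8)/2 × 3 = 409.2
  [3→5]: (272.8+203.8)/2 × 2 = 476.6
  [5→11]: (203.8+50.6)/2 × 6 = 763.2
  [11→14]: (50.6+23.7)/2 × 3 = 111.45
  Sum = 1760.45 ng/mL·h

AUC = 1760 ng/mL·h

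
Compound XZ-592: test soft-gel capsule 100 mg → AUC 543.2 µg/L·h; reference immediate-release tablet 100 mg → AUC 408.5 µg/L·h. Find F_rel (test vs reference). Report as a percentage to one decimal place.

F_rel = 133.0%

F_rel = (AUC_test/D_test) / (AUC_ref/D_ref)
      = (543.2/100) / (408.5/100)
      = 5.432 / 4.085 = 1.3297 = 132.97%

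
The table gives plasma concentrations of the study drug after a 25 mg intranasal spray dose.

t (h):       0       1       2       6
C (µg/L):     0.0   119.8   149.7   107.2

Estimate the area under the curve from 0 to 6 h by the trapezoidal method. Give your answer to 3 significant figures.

AUC = 708 µg/L·h

Trapezoidal AUC_0→6:
  [0→1]: (0.0+119.8)/2 × 1 = 59.9
  [1→2]: (119.8+149.7)/2 × 1 = 134.75
  [2→6]: (149.7+107.2)/2 × 4 = 513.8
  Sum = 708.45 µg/L·h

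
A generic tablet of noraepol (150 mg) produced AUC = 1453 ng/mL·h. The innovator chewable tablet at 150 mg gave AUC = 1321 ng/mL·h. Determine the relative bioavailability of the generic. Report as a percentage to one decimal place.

F_rel = 110.0%

F_rel = (AUC_test/D_test) / (AUC_ref/D_ref)
      = (1453/150) / (1321/150)
      = 9.68667 / 8.80667 = 1.0999 = 109.99%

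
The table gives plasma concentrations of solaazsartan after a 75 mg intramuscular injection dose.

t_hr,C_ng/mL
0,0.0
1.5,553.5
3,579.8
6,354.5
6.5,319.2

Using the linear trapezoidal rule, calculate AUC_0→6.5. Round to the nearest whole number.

Trapezoidal AUC_0→6.5:
  [0→1.5]: (0.0+553.5)/2 × 1.5 = 415.125
  [1.5→3]: (553.5+579.8)/2 × 1.5 = 849.975
  [3→6]: (579.8+354.5)/2 × 3 = 1401.45
  [6→6.5]: (354.5+319.2)/2 × 0.5 = 168.425
  Sum = 2834.975 ng/mL·hr

AUC = 2835 ng/mL·hr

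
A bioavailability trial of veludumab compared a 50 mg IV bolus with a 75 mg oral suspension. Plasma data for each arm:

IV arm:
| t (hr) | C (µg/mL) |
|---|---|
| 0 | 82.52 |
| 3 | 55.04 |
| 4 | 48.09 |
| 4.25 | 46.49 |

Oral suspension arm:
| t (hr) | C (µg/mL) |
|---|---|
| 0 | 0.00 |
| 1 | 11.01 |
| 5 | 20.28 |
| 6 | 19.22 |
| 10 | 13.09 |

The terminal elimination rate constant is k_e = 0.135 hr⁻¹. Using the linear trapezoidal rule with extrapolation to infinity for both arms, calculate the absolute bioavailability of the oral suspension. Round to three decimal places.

Trapezoidal AUC_0→4.25 (IV):
  [0→3]: (82.52+55.04)/2 × 3 = 206.34
  [3→4]: (55.04+48.09)/2 × 1 = 51.565
  [4→4.25]: (48.09+46.49)/2 × 0.25 = 11.8225
  Sum = 269.7275 µg/mL·hr
IV tail: 46.49/0.135 = 344.370; AUC_iv,0→∞ = 269.7275 + 344.370 = 614.0975 µg/mL·hr
Trapezoidal AUC_0→10 (oral suspension):
  [0→1]: (0.00+11.01)/2 × 1 = 5.505
  [1→5]: (11.01+20.28)/2 × 4 = 62.58
  [5→6]: (20.28+19.22)/2 × 1 = 19.75
  [6→10]: (19.22+13.09)/2 × 4 = 64.62
  Sum = 152.455 µg/mL·hr
oral suspension tail: 13.09/0.135 = 96.963; AUC_ev,0→∞ = 152.455 + 96.963 = 249.418 µg/mL·hr
F = (AUC_ev/D_ev)/(AUC_iv/D_iv) = (249.418/75)/(614.0975/50) = 3.32557/12.28195 = 0.2708

F = 0.271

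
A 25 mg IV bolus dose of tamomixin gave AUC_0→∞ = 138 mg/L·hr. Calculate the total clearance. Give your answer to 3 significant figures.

CL = 0.181 L/hr

CL = Dose_iv / AUC_0→∞
   = 25 / 138 = 0.181159 L/hr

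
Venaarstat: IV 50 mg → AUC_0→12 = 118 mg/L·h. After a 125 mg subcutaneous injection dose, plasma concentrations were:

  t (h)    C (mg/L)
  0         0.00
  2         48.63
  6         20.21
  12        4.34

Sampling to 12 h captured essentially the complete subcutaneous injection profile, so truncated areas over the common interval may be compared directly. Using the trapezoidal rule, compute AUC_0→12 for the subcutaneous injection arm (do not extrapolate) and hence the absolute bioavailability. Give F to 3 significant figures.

F = 0.881

Trapezoidal AUC_0→12 (subcutaneous injection):
  [0→2]: (0.00+48.63)/2 × 2 = 48.63
  [2→6]: (48.63+20.21)/2 × 4 = 137.68
  [6→12]: (20.21+4.34)/2 × 6 = 73.65
  Sum = 259.96 mg/L·h
F = (AUC_ev/D_ev)/(AUC_iv/D_iv) = (259.96/125)/(118/50) = 2.07968/2.36 = 0.8812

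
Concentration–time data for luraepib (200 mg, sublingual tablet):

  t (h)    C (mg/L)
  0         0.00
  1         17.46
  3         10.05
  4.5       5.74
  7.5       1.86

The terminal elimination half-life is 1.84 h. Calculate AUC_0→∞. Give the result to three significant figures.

AUC = 64.4 mg/L·h

Trapezoidal AUC_0→7.5:
  [0→1]: (0.00+17.46)/2 × 1 = 8.73
  [1→3]: (17.46+10.05)/2 × 2 = 27.51
  [3→4.5]: (10.05+5.74)/2 × 1.5 = 11.8425
  [4.5→7.5]: (5.74+1.86)/2 × 3 = 11.4
  Sum = 59.4825 mg/L·h
k_e = ln2 / t½ = 0.693147 / 1.84 = 0.3767 h^-1
Extrapolated tail: C_last / k_e = 1.86 / 0.3767 = 4.938
AUC_0→∞ = 59.4825 + 4.938 = 64.4205 mg/L·h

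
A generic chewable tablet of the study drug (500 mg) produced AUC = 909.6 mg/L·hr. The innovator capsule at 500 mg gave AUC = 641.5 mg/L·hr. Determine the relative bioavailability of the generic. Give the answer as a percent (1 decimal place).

F_rel = 141.8%

F_rel = (AUC_test/D_test) / (AUC_ref/D_ref)
      = (909.6/500) / (641.5/500)
      = 1.8192 / 1.283 = 1.4179 = 141.79%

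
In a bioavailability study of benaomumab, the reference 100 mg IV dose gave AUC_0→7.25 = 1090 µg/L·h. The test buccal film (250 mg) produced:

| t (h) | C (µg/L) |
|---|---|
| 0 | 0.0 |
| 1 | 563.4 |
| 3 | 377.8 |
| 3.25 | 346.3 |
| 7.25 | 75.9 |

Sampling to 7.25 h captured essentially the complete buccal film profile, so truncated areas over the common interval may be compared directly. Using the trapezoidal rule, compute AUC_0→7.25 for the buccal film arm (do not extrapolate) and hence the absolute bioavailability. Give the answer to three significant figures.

Trapezoidal AUC_0→7.25 (buccal film):
  [0→1]: (0.0+563.4)/2 × 1 = 281.7
  [1→3]: (563.4+377.8)/2 × 2 = 941.2
  [3→3.25]: (377.8+346.3)/2 × 0.25 = 90.5125
  [3.25→7.25]: (346.3+75.9)/2 × 4 = 844.4
  Sum = 2157.8125 µg/L·h
F = (AUC_ev/D_ev)/(AUC_iv/D_iv) = (2157.8125/250)/(1090/100) = 8.63125/10.9 = 0.7919

F = 0.792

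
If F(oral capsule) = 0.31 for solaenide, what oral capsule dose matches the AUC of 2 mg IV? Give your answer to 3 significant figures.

For equal systemic exposure: F × D_ev = D_iv
D_ev = D_iv / F = 2 / 0.31 = 6.45161 mg

D_oral = 6.45 mg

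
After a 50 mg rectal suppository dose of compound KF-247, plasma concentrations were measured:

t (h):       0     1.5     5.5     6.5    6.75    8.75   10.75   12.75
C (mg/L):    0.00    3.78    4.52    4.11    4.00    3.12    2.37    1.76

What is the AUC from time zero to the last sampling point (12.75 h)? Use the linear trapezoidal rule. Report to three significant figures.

Trapezoidal AUC_0→12.75:
  [0→1.5]: (0.00+3.78)/2 × 1.5 = 2.835
  [1.5→5.5]: (3.78+4.52)/2 × 4 = 16.6
  [5.5→6.5]: (4.52+4.11)/2 × 1 = 4.315
  [6.5→6.75]: (4.11+4.00)/2 × 0.25 = 1.01375
  [6.75→8.75]: (4.00+3.12)/2 × 2 = 7.12
  [8.75→10.75]: (3.12+2.37)/2 × 2 = 5.49
  [10.75→12.75]: (2.37+1.76)/2 × 2 = 4.13
  Sum = 41.50375 mg/L·h

AUC = 41.5 mg/L·h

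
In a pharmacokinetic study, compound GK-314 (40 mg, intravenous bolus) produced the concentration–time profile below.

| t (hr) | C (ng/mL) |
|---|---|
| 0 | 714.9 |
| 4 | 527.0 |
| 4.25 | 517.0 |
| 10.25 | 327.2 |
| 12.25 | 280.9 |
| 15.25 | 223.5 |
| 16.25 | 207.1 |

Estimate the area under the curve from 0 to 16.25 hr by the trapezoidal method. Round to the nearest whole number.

Trapezoidal AUC_0→16.25:
  [0→4]: (714.9+527.0)/2 × 4 = 2483.8
  [4→4.25]: (527.0+517.0)/2 × 0.25 = 130.5
  [4.25→10.25]: (517.0+327.2)/2 × 6 = 2532.6
  [10.25→12.25]: (327.2+280.9)/2 × 2 = 608.1
  [12.25→15.25]: (280.9+223.5)/2 × 3 = 756.6
  [15.25→16.25]: (223.5+207.1)/2 × 1 = 215.3
  Sum = 6726.9 ng/mL·hr

AUC = 6727 ng/mL·hr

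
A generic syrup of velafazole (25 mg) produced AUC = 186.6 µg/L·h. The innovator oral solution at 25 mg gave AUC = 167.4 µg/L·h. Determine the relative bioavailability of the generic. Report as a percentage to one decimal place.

F_rel = (AUC_test/D_test) / (AUC_ref/D_ref)
      = (186.6/25) / (167.4/25)
      = 7.464 / 6.696 = 1.1147 = 111.47%

F_rel = 111.5%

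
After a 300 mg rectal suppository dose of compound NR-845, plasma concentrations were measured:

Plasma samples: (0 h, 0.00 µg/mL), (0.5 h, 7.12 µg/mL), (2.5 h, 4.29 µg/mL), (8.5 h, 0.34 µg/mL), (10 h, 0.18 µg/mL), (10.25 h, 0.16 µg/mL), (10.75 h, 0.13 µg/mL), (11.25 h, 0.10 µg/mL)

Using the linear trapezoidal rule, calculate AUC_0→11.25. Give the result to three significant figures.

Trapezoidal AUC_0→11.25:
  [0→0.5]: (0.00+7.12)/2 × 0.5 = 1.78
  [0.5→2.5]: (7.12+4.29)/2 × 2 = 11.41
  [2.5→8.5]: (4.29+0.34)/2 × 6 = 13.89
  [8.5→10]: (0.34+0.18)/2 × 1.5 = 0.39
  [10→10.25]: (0.18+0.16)/2 × 0.25 = 0.0425
  [10.25→10.75]: (0.16+0.13)/2 × 0.5 = 0.0725
  [10.75→11.25]: (0.13+0.10)/2 × 0.5 = 0.0575
  Sum = 27.6425 µg/mL·h

AUC = 27.6 µg/mL·h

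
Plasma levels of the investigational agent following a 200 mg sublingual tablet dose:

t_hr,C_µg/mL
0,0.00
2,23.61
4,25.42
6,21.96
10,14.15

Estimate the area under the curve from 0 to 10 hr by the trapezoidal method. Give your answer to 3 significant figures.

AUC = 192 µg/mL·hr

Trapezoidal AUC_0→10:
  [0→2]: (0.00+23.61)/2 × 2 = 23.61
  [2→4]: (23.61+25.42)/2 × 2 = 49.03
  [4→6]: (25.42+21.96)/2 × 2 = 47.38
  [6→10]: (21.96+14.15)/2 × 4 = 72.22
  Sum = 192.24 µg/mL·hr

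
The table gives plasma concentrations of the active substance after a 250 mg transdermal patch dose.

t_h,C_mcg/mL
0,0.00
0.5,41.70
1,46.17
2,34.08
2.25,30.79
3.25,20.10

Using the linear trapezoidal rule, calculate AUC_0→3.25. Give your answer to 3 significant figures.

AUC = 106 mcg/mL·h

Trapezoidal AUC_0→3.25:
  [0→0.5]: (0.00+41.70)/2 × 0.5 = 10.425
  [0.5→1]: (41.70+46.17)/2 × 0.5 = 21.9675
  [1→2]: (46.17+34.08)/2 × 1 = 40.125
  [2→2.25]: (34.08+30.79)/2 × 0.25 = 8.10875
  [2.25→3.25]: (30.79+20.10)/2 × 1 = 25.445
  Sum = 106.07125 mcg/mL·h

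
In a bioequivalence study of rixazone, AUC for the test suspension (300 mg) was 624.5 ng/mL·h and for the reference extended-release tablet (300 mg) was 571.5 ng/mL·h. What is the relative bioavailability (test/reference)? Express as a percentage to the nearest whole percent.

F_rel = (AUC_test/D_test) / (AUC_ref/D_ref)
      = (624.5/300) / (571.5/300)
      = 2.08167 / 1.905 = 1.0927 = 109.27%

F_rel = 109%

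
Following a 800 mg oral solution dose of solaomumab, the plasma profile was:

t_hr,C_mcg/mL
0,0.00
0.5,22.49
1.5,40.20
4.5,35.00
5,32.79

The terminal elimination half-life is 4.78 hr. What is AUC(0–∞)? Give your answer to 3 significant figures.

AUC = 393 mcg/mL·hr

Trapezoidal AUC_0→5:
  [0→0.5]: (0.00+22.49)/2 × 0.5 = 5.6225
  [0.5→1.5]: (22.49+40.20)/2 × 1 = 31.345
  [1.5→4.5]: (40.20+35.00)/2 × 3 = 112.8
  [4.5→5]: (35.00+32.79)/2 × 0.5 = 16.9475
  Sum = 166.715 mcg/mL·hr
k_e = ln2 / t½ = 0.693147 / 4.78 = 0.1450 hr^-1
Extrapolated tail: C_last / k_e = 32.79 / 0.145 = 226.138
AUC_0→∞ = 166.715 + 226.138 = 392.853 mcg/mL·hr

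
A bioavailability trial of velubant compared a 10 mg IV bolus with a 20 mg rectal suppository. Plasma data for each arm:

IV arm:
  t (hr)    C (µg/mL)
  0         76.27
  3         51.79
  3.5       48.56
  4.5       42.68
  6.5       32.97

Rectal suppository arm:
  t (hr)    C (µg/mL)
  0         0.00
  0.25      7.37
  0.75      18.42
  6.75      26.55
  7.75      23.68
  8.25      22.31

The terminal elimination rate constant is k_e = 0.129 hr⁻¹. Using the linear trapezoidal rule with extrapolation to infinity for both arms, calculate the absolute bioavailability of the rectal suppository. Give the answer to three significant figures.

Trapezoidal AUC_0→6.5 (IV):
  [0→3]: (76.27+51.79)/2 × 3 = 192.09
  [3→3.5]: (51.79+48.56)/2 × 0.5 = 25.0875
  [3.5→4.5]: (48.56+42.68)/2 × 1 = 45.62
  [4.5→6.5]: (42.68+32.97)/2 × 2 = 75.65
  Sum = 338.4475 µg/mL·hr
IV tail: 32.97/0.129 = 255.581; AUC_iv,0→∞ = 338.4475 + 255.581 = 594.0285 µg/mL·hr
Trapezoidal AUC_0→8.25 (rectal suppository):
  [0→0.25]: (0.00+7.37)/2 × 0.25 = 0.92125
  [0.25→0.75]: (7.37+18.42)/2 × 0.5 = 6.4475
  [0.75→6.75]: (18.42+26.55)/2 × 6 = 134.91
  [6.75→7.75]: (26.55+23.68)/2 × 1 = 25.115
  [7.75→8.25]: (23.68+22.31)/2 × 0.5 = 11.4975
  Sum = 178.89125 µg/mL·hr
rectal suppository tail: 22.31/0.129 = 172.946; AUC_ev,0→∞ = 178.89125 + 172.946 = 351.83725 µg/mL·hr
F = (AUC_ev/D_ev)/(AUC_iv/D_iv) = (351.83725/20)/(594.0285/10) = 17.5919/59.40285 = 0.2961

F = 0.296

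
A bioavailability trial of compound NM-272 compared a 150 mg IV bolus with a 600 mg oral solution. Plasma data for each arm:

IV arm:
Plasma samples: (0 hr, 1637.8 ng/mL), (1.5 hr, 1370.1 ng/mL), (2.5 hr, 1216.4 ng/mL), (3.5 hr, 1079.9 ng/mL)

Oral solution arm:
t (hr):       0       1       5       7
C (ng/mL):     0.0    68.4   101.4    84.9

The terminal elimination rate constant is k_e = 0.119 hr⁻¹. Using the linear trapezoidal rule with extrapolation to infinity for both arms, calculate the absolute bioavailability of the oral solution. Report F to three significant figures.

Trapezoidal AUC_0→3.5 (IV):
  [0→1.5]: (1637.8+1370.1)/2 × 1.5 = 2255.925
  [1.5→2.5]: (1370.1+1216.4)/2 × 1 = 1293.25
  [2.5→3.5]: (1216.4+1079.9)/2 × 1 = 1148.15
  Sum = 4697.325 ng/mL·hr
IV tail: 1079.9/0.119 = 9074.790; AUC_iv,0→∞ = 4697.325 + 9074.790 = 13772.115 ng/mL·hr
Trapezoidal AUC_0→7 (oral solution):
  [0→1]: (0.0+68.4)/2 × 1 = 34.2
  [1→5]: (68.4+101.4)/2 × 4 = 339.6
  [5→7]: (101.4+84.9)/2 × 2 = 186.3
  Sum = 560.1 ng/mL·hr
oral solution tail: 84.9/0.119 = 713.445; AUC_ev,0→∞ = 560.1 + 713.445 = 1273.545 ng/mL·hr
F = (AUC_ev/D_ev)/(AUC_iv/D_iv) = (1273.545/600)/(13772.115/150) = 2.122575/91.8141 = 0.0231

F = 0.0231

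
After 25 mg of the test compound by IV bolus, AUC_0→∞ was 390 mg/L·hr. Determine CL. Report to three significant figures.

CL = 0.0641 L/hr

CL = Dose_iv / AUC_0→∞
   = 25 / 390 = 0.0641026 L/hr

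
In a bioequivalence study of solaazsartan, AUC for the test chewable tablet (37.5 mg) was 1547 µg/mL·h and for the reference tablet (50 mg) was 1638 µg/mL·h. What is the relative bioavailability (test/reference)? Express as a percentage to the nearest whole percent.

F_rel = (AUC_test/D_test) / (AUC_ref/D_ref)
      = (1547/37.5) / (1638/50)
      = 41.2533 / 32.76 = 1.2593 = 125.93%

F_rel = 126%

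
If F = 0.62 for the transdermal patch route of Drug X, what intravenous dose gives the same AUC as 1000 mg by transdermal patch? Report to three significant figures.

D_iv = 620 mg

Systemic exposure from an extravascular dose = F × D_ev, so the equivalent IV dose is F × D_ev.
D_iv = F × D_ev = 0.62 × 1000 = 620 mg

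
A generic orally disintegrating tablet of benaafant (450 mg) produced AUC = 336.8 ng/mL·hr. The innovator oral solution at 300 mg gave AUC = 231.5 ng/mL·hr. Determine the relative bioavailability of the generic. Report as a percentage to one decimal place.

F_rel = 97.0%

F_rel = (AUC_test/D_test) / (AUC_ref/D_ref)
      = (336.8/450) / (231.5/300)
      = 0.748444 / 0.771667 = 0.9699 = 96.99%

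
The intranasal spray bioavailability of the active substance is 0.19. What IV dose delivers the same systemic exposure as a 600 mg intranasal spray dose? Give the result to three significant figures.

D_iv = 114 mg

Systemic exposure from an extravascular dose = F × D_ev, so the equivalent IV dose is F × D_ev.
D_iv = F × D_ev = 0.19 × 600 = 114 mg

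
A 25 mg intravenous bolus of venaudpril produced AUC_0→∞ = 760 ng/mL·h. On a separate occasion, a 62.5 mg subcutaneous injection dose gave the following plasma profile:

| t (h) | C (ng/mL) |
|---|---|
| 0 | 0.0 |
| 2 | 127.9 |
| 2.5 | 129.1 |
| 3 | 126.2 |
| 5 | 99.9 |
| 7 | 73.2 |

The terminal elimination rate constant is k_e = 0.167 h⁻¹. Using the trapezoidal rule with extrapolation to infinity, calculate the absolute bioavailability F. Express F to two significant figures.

F = 0.58

Trapezoidal AUC_0→7 (subcutaneous injection):
  [0→2]: (0.0+127.9)/2 × 2 = 127.9
  [2→2.5]: (127.9+129.1)/2 × 0.5 = 64.25
  [2.5→3]: (129.1+126.2)/2 × 0.5 = 63.825
  [3→5]: (126.2+99.9)/2 × 2 = 226.1
  [5→7]: (99.9+73.2)/2 × 2 = 173.1
  Sum = 655.175 ng/mL·h
Tail: C_last/k_e = 73.2/0.167 = 438.323
AUC_0→∞ (subcutaneous injection) = 655.175 + 438.323 = 1093.498 ng/mL·h
F = (AUC_ev/D_ev)/(AUC_iv/D_iv) = (1093.498/62.5)/(760/25) = 17.495968/30.4 = 0.5755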